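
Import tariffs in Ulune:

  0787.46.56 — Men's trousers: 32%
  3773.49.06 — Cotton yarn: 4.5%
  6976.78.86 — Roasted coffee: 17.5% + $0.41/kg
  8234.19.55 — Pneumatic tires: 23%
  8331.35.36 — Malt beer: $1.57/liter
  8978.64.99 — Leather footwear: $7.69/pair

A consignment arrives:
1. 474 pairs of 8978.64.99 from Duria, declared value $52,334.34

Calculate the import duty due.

Line 1 (8978.64.99, Duria, 474 pairs, $52,334.34):
Base rate for 8978.64.99 is $7.69/pair.
Duty = 474 × $7.69 = $3,645.06.

$3,645.06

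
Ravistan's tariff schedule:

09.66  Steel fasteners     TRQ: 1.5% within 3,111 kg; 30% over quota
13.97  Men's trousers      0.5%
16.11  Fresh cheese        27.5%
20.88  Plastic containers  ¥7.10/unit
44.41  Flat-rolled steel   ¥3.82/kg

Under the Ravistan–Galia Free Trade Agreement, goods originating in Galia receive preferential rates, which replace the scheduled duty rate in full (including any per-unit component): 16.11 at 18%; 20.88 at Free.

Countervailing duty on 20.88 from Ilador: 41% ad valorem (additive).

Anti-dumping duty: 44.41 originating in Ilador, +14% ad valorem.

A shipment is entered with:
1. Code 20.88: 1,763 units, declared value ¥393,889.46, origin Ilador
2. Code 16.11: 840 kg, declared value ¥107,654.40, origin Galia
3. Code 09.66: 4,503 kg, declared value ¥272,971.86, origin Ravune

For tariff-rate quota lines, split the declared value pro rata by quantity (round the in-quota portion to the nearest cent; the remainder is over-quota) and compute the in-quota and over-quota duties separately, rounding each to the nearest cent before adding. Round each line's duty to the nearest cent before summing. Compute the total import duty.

¥221,533.51

Line 1 (20.88, Ilador, 1,763 units, ¥393,889.46):
Base rate for 20.88 is ¥7.10/unit.
20.88 has an FTA preferential rate, but origin Ilador is not Galia; base rate stands.
Additional duty on 20.88 from Ilador: +41% ad valorem. Applied ad valorem rate = 41%.
Duty = ¥393,889.46 × 41% + 1,763 × ¥7.10 = ¥174,011.98.
Line 2 (16.11, Galia, 840 kg, ¥107,654.40):
Base rate for 16.11 is 27.5%.
Origin Galia qualifies under the Ravistan–Galia agreement and 16.11 is covered: preferential rate 18% applies instead.
Duty = ¥107,654.40 × 18% = ¥19,377.79.
Line 3 (09.66, Ravune, 4,503 kg, ¥272,971.86):
Code 09.66 is under a tariff-rate quota (threshold 3,111 kg). In-quota: 3,111 kg at 1.5%; over-quota: 1,392 kg at 30%.
Pro-rata value split: in-quota = ¥272,971.86 × 3,111/4,503 = ¥188,588.82; over-quota = ¥272,971.86 − ¥188,588.82 = ¥84,383.04.
In-quota duty = ¥188,588.82 × 1.5% = ¥2,828.83. Over-quota duty = ¥84,383.04 × 30% = ¥25,314.91.
Line duty = ¥2,828.83 + ¥25,314.91 = ¥28,143.74.
Total = ¥174,011.98 + ¥19,377.79 + ¥28,143.74 = ¥221,533.51.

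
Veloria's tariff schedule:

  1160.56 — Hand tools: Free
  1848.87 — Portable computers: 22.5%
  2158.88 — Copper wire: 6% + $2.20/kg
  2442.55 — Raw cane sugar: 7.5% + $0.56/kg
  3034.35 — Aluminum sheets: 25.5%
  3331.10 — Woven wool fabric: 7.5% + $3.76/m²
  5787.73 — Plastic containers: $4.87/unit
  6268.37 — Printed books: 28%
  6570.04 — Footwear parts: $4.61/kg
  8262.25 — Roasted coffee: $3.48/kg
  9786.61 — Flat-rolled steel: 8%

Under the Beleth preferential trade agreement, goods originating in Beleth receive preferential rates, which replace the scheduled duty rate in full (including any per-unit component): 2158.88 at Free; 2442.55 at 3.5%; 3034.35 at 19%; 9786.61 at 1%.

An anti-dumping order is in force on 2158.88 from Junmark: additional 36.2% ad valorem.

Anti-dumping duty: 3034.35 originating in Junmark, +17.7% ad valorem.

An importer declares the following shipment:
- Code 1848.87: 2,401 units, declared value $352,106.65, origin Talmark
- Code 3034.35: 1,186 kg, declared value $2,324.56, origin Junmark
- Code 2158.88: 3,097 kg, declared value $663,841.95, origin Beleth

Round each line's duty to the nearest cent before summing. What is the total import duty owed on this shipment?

$80,228.21

Line 1 (1848.87, Talmark, 2,401 units, $352,106.65):
Base rate for 1848.87 is 22.5%.
Duty = $352,106.65 × 22.5% = $79,224.00.
Line 2 (3034.35, Junmark, 1,186 kg, $2,324.56):
Base rate for 3034.35 is 25.5%.
3034.35 has an FTA preferential rate, but origin Junmark is not Beleth; base rate stands.
Additional duty on 3034.35 from Junmark: +17.7%. Applied ad valorem rate: 25.5% + 17.7% = 43.2%.
Duty = $2,324.56 × 43.2% = $1,004.21.
Line 3 (2158.88, Beleth, 3,097 kg, $663,841.95):
Base rate for 2158.88 is 6% + $2.20/kg.
Origin Beleth qualifies under the Veloria–Beleth agreement and 2158.88 is covered: preferential rate Free applies instead.
The additional-duty order on 2158.88 targets Junmark, not Beleth; it does not apply.
Duty = $663,841.95 × 0% = $0.00.
Total = $79,224.00 + $1,004.21 + $0.00 = $80,228.21.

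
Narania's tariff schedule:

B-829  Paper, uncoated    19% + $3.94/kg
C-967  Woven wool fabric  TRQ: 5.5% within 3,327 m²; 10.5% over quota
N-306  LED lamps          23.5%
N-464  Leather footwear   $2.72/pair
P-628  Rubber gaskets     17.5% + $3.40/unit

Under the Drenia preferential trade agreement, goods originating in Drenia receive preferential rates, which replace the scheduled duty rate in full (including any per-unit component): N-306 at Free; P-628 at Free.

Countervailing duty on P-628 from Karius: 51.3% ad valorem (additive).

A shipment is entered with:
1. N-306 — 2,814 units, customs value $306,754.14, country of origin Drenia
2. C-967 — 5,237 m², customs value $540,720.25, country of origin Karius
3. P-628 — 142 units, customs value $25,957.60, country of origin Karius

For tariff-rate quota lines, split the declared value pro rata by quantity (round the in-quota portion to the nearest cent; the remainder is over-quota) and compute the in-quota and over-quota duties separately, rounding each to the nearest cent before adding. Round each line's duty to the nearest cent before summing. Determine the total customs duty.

$57,941.62

Line 1 (N-306, Drenia, 2,814 units, $306,754.14):
Base rate for N-306 is 23.5%.
Origin Drenia qualifies under the Narania–Drenia agreement and N-306 is covered: preferential rate Free applies instead.
Duty = $306,754.14 × 0% = $0.00.
Line 2 (C-967, Karius, 5,237 m², $540,720.25):
Code C-967 is under a tariff-rate quota (threshold 3,327 m²). In-quota: 3,327 m² at 5.5%; over-quota: 1,910 m² at 10.5%.
Pro-rata value split: in-quota = $540,720.25 × 3,327/5,237 = $343,512.75; over-quota = $540,720.25 − $343,512.75 = $197,207.50.
In-quota duty = $343,512.75 × 5.5% = $18,893.20. Over-quota duty = $197,207.50 × 10.5% = $20,706.79.
Line duty = $18,893.20 + $20,706.79 = $39,599.99.
Line 3 (P-628, Karius, 142 units, $25,957.60):
Base rate for P-628 is 17.5% + $3.40/unit.
P-628 has an FTA preferential rate, but origin Karius is not Drenia; base rate stands.
Additional duty on P-628 from Karius: +51.3%. Applied ad valorem rate: 17.5% + 51.3% = 68.8%.
Duty = $25,957.60 × 68.8% + 142 × $3.40 = $18,341.63.
Total = $0.00 + $39,599.99 + $18,341.63 = $57,941.62.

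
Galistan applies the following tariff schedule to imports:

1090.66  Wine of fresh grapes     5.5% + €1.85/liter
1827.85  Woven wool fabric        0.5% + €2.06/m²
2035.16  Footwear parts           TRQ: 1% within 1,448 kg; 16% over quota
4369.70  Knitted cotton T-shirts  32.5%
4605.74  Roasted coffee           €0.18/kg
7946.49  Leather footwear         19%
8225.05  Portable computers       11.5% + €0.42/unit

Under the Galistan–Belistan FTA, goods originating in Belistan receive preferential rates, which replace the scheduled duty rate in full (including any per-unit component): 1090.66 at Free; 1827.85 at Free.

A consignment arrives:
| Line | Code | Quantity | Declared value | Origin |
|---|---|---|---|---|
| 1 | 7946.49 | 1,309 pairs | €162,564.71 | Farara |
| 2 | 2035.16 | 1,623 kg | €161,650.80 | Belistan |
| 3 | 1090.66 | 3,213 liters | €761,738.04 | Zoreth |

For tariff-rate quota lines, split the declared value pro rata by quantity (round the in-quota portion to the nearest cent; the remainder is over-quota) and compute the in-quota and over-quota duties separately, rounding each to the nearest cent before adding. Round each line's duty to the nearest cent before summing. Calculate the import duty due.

€82,957.94

Line 1 (7946.49, Farara, 1,309 pairs, €162,564.71):
Base rate for 7946.49 is 19%.
Duty = €162,564.71 × 19% = €30,887.29.
Line 2 (2035.16, Belistan, 1,623 kg, €161,650.80):
Code 2035.16 is under a tariff-rate quota (threshold 1,448 kg). In-quota: 1,448 kg at 1%; over-quota: 175 kg at 16%.
Pro-rata value split: in-quota = €161,650.80 × 1,448/1,623 = €144,220.80; over-quota = €161,650.80 − €144,220.80 = €17,430.00.
In-quota duty = €144,220.80 × 1% = €1,442.21. Over-quota duty = €17,430.00 × 16% = €2,788.80.
Line duty = €1,442.21 + €2,788.80 = €4,231.01.
Line 3 (1090.66, Zoreth, 3,213 liters, €761,738.04):
Base rate for 1090.66 is 5.5% + €1.85/liter.
1090.66 has an FTA preferential rate, but origin Zoreth is not Belistan; base rate stands.
Duty = €761,738.04 × 5.5% + 3,213 × €1.85 = €47,839.64.
Total = €30,887.29 + €4,231.01 + €47,839.64 = €82,957.94.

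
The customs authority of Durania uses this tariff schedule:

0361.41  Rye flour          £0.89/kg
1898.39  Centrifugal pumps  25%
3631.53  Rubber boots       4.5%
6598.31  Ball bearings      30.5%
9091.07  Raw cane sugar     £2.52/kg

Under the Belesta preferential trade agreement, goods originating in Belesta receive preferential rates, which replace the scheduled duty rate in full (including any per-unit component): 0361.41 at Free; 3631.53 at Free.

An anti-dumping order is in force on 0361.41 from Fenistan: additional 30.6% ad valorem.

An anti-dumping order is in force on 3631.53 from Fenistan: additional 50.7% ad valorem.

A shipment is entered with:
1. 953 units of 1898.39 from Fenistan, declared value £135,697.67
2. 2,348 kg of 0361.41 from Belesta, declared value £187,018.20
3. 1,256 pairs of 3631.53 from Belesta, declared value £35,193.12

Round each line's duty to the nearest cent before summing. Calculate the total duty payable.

Line 1 (1898.39, Fenistan, 953 units, £135,697.67):
Base rate for 1898.39 is 25%.
Duty = £135,697.67 × 25% = £33,924.42.
Line 2 (0361.41, Belesta, 2,348 kg, £187,018.20):
Base rate for 0361.41 is £0.89/kg.
Origin Belesta qualifies under the Durania–Belesta agreement and 0361.41 is covered: preferential rate Free applies instead.
The additional-duty order on 0361.41 targets Fenistan, not Belesta; it does not apply.
Duty = £187,018.20 × 0% = £0.00.
Line 3 (3631.53, Belesta, 1,256 pairs, £35,193.12):
Base rate for 3631.53 is 4.5%.
Origin Belesta qualifies under the Durania–Belesta agreement and 3631.53 is covered: preferential rate Free applies instead.
The additional-duty order on 3631.53 targets Fenistan, not Belesta; it does not apply.
Duty = £35,193.12 × 0% = £0.00.
Total = £33,924.42 + £0.00 + £0.00 = £33,924.42.

£33,924.42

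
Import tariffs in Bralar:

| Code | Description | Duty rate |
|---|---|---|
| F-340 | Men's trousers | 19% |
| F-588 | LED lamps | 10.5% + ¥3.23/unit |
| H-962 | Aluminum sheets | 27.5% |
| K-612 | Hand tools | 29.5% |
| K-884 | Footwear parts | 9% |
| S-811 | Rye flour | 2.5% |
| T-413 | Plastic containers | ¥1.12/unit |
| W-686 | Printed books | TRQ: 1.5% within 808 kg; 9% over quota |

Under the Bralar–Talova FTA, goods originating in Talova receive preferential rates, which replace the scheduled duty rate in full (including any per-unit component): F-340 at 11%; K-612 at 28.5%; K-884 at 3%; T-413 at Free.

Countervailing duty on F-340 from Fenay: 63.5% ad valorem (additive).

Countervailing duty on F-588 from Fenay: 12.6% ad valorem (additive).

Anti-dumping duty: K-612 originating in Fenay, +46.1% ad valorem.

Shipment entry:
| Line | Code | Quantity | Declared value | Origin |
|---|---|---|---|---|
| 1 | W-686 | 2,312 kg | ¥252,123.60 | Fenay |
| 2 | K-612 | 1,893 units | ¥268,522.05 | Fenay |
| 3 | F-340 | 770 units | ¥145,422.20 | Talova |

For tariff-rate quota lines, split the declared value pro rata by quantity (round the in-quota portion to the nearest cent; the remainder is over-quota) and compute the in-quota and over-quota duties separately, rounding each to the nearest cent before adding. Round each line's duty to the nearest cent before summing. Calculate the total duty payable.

¥235,081.81

Line 1 (W-686, Fenay, 2,312 kg, ¥252,123.60):
Code W-686 is under a tariff-rate quota (threshold 808 kg). In-quota: 808 kg at 1.5%; over-quota: 1,504 kg at 9%.
Pro-rata value split: in-quota = ¥252,123.60 × 808/2,312 = ¥88,112.40; over-quota = ¥252,123.60 − ¥88,112.40 = ¥164,011.20.
In-quota duty = ¥88,112.40 × 1.5% = ¥1,321.69. Over-quota duty = ¥164,011.20 × 9% = ¥14,761.01.
Line duty = ¥1,321.69 + ¥14,761.01 = ¥16,082.70.
Line 2 (K-612, Fenay, 1,893 units, ¥268,522.05):
Base rate for K-612 is 29.5%.
K-612 has an FTA preferential rate, but origin Fenay is not Talova; base rate stands.
Additional duty on K-612 from Fenay: +46.1%. Applied ad valorem rate: 29.5% + 46.1% = 75.6%.
Duty = ¥268,522.05 × 75.6% = ¥203,002.67.
Line 3 (F-340, Talova, 770 units, ¥145,422.20):
Base rate for F-340 is 19%.
Origin Talova qualifies under the Bralar–Talova agreement and F-340 is covered: preferential rate 11% applies instead.
The additional-duty order on F-340 targets Fenay, not Talova; it does not apply.
Duty = ¥145,422.20 × 11% = ¥15,996.44.
Total = ¥16,082.70 + ¥203,002.67 + ¥15,996.44 = ¥235,081.81.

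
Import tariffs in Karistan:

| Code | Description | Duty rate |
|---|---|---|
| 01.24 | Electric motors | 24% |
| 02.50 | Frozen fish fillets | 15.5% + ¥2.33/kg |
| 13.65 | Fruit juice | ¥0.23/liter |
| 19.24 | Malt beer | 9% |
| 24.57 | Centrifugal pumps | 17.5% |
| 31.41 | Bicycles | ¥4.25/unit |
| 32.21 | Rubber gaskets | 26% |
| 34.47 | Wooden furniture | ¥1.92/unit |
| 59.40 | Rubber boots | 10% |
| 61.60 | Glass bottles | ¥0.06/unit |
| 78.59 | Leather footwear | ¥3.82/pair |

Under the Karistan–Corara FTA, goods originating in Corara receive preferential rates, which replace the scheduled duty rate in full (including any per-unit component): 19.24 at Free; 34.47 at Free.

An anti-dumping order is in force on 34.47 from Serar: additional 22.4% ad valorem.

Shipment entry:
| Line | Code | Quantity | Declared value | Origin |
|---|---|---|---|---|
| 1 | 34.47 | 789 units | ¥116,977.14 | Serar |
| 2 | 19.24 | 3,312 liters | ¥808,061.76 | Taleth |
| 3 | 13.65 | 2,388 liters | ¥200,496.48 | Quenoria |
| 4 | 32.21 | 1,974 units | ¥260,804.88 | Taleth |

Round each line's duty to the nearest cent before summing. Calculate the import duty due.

Line 1 (34.47, Serar, 789 units, ¥116,977.14):
Base rate for 34.47 is ¥1.92/unit.
34.47 has an FTA preferential rate, but origin Serar is not Corara; base rate stands.
Additional duty on 34.47 from Serar: +22.4% ad valorem. Applied ad valorem rate = 22.4%.
Duty = ¥116,977.14 × 22.4% + 789 × ¥1.92 = ¥27,717.76.
Line 2 (19.24, Taleth, 3,312 liters, ¥808,061.76):
Base rate for 19.24 is 9%.
19.24 has an FTA preferential rate, but origin Taleth is not Corara; base rate stands.
Duty = ¥808,061.76 × 9% = ¥72,725.56.
Line 3 (13.65, Quenoria, 2,388 liters, ¥200,496.48):
Base rate for 13.65 is ¥0.23/liter.
Duty = 2,388 × ¥0.23 = ¥549.24.
Line 4 (32.21, Taleth, 1,974 units, ¥260,804.88):
Base rate for 32.21 is 26%.
Duty = ¥260,804.88 × 26% = ¥67,809.27.
Total = ¥27,717.76 + ¥72,725.56 + ¥549.24 + ¥67,809.27 = ¥168,801.83.

¥168,801.83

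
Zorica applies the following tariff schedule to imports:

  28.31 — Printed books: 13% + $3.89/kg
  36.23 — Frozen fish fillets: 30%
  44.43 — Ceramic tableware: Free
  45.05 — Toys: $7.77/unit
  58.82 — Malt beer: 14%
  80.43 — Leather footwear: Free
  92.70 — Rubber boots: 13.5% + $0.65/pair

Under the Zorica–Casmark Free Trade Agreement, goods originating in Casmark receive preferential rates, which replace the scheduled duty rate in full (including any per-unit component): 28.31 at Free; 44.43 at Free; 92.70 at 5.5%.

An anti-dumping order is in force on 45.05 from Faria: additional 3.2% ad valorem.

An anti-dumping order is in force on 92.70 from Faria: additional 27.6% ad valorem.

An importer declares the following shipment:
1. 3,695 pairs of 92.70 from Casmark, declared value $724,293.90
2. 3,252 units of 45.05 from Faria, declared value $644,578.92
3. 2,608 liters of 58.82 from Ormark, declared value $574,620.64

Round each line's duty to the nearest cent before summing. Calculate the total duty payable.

$166,177.62

Line 1 (92.70, Casmark, 3,695 pairs, $724,293.90):
Base rate for 92.70 is 13.5% + $0.65/pair.
Origin Casmark qualifies under the Zorica–Casmark agreement and 92.70 is covered: preferential rate 5.5% applies instead.
The additional-duty order on 92.70 targets Faria, not Casmark; it does not apply.
Duty = $724,293.90 × 5.5% = $39,836.16.
Line 2 (45.05, Faria, 3,252 units, $644,578.92):
Base rate for 45.05 is $7.77/unit.
Additional duty on 45.05 from Faria: +3.2% ad valorem. Applied ad valorem rate = 3.2%.
Duty = $644,578.92 × 3.2% + 3,252 × $7.77 = $45,894.57.
Line 3 (58.82, Ormark, 2,608 liters, $574,620.64):
Base rate for 58.82 is 14%.
Duty = $574,620.64 × 14% = $80,446.89.
Total = $39,836.16 + $45,894.57 + $80,446.89 = $166,177.62.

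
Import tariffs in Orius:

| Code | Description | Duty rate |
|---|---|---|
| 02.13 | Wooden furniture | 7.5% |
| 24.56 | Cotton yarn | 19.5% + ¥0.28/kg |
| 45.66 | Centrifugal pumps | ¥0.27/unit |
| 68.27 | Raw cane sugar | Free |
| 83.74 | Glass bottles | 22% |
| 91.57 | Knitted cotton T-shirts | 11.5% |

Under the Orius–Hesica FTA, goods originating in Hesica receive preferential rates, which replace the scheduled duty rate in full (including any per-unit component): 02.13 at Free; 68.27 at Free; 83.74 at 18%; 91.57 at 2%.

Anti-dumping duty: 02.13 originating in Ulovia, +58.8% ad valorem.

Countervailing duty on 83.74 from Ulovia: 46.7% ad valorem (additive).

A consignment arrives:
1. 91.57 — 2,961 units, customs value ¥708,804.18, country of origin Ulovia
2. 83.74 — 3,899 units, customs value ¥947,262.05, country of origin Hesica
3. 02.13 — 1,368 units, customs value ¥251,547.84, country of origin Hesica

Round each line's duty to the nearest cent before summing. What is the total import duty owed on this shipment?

Line 1 (91.57, Ulovia, 2,961 units, ¥708,804.18):
Base rate for 91.57 is 11.5%.
91.57 has an FTA preferential rate, but origin Ulovia is not Hesica; base rate stands.
Duty = ¥708,804.18 × 11.5% = ¥81,512.48.
Line 2 (83.74, Hesica, 3,899 units, ¥947,262.05):
Base rate for 83.74 is 22%.
Origin Hesica qualifies under the Orius–Hesica agreement and 83.74 is covered: preferential rate 18% applies instead.
The additional-duty order on 83.74 targets Ulovia, not Hesica; it does not apply.
Duty = ¥947,262.05 × 18% = ¥170,507.17.
Line 3 (02.13, Hesica, 1,368 units, ¥251,547.84):
Base rate for 02.13 is 7.5%.
Origin Hesica qualifies under the Orius–Hesica agreement and 02.13 is covered: preferential rate Free applies instead.
The additional-duty order on 02.13 targets Ulovia, not Hesica; it does not apply.
Duty = ¥251,547.84 × 0% = ¥0.00.
Total = ¥81,512.48 + ¥170,507.17 + ¥0.00 = ¥252,019.65.

¥252,019.65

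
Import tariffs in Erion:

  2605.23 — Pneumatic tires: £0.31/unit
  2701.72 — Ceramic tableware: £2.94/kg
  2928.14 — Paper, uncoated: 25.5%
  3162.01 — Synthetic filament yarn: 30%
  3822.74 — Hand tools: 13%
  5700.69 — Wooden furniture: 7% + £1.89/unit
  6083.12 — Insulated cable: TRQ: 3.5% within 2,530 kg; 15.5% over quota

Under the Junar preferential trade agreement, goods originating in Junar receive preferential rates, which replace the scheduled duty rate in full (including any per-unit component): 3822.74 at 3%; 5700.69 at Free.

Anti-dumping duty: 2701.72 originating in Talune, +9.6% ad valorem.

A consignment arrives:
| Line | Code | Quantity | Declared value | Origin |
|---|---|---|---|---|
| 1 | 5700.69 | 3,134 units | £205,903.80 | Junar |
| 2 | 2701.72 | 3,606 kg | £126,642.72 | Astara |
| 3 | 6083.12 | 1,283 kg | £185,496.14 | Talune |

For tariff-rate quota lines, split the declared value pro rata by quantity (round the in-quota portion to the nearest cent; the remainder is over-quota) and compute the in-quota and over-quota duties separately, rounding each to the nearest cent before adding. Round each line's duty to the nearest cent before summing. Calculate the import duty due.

£17,094.00

Line 1 (5700.69, Junar, 3,134 units, £205,903.80):
Base rate for 5700.69 is 7% + £1.89/unit.
Origin Junar qualifies under the Erion–Junar agreement and 5700.69 is covered: preferential rate Free applies instead.
Duty = £205,903.80 × 0% = £0.00.
Line 2 (2701.72, Astara, 3,606 kg, £126,642.72):
Base rate for 2701.72 is £2.94/kg.
The additional-duty order on 2701.72 targets Talune, not Astara; it does not apply.
Duty = 3,606 × £2.94 = £10,601.64.
Line 3 (6083.12, Talune, 1,283 kg, £185,496.14):
Code 6083.12 is under a tariff-rate quota (threshold 2,530 kg). Quantity 1,283 kg is within the quota, so the in-quota rate 3.5% applies to the full value.
Duty = £185,496.14 × 3.5% = £6,492.36.
Total = £0.00 + £10,601.64 + £6,492.36 = £17,094.00.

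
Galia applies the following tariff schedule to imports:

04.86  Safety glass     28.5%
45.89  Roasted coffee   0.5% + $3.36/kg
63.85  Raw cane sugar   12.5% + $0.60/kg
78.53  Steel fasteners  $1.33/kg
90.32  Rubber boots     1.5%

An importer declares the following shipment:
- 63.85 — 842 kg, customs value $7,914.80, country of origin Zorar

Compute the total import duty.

Line 1 (63.85, Zorar, 842 kg, $7,914.80):
Base rate for 63.85 is 12.5% + $0.60/kg.
Duty = $7,914.80 × 12.5% + 842 × $0.60 = $1,494.55.

$1,494.55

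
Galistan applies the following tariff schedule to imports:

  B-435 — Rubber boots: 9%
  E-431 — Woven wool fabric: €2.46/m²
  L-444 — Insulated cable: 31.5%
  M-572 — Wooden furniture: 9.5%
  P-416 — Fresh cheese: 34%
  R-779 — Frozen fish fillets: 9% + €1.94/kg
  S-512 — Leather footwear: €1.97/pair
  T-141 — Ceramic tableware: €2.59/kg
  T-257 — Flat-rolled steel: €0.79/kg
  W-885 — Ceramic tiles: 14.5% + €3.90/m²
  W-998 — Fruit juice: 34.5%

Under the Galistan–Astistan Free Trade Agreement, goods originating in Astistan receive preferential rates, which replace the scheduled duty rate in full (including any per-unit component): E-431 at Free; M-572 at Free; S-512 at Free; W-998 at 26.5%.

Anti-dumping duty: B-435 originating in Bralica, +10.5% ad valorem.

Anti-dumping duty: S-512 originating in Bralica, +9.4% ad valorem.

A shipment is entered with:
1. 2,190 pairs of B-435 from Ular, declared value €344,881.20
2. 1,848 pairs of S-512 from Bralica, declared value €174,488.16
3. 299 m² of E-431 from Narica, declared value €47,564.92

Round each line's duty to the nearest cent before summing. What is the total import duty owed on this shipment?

Line 1 (B-435, Ular, 2,190 pairs, €344,881.20):
Base rate for B-435 is 9%.
The additional-duty order on B-435 targets Bralica, not Ular; it does not apply.
Duty = €344,881.20 × 9% = €31,039.31.
Line 2 (S-512, Bralica, 1,848 pairs, €174,488.16):
Base rate for S-512 is €1.97/pair.
S-512 has an FTA preferential rate, but origin Bralica is not Astistan; base rate stands.
Additional duty on S-512 from Bralica: +9.4% ad valorem. Applied ad valorem rate = 9.4%.
Duty = €174,488.16 × 9.4% + 1,848 × €1.97 = €20,042.45.
Line 3 (E-431, Narica, 299 m², €47,564.92):
Base rate for E-431 is €2.46/m².
E-431 has an FTA preferential rate, but origin Narica is not Astistan; base rate stands.
Duty = 299 × €2.46 = €735.54.
Total = €31,039.31 + €20,042.45 + €735.54 = €51,817.30.

€51,817.30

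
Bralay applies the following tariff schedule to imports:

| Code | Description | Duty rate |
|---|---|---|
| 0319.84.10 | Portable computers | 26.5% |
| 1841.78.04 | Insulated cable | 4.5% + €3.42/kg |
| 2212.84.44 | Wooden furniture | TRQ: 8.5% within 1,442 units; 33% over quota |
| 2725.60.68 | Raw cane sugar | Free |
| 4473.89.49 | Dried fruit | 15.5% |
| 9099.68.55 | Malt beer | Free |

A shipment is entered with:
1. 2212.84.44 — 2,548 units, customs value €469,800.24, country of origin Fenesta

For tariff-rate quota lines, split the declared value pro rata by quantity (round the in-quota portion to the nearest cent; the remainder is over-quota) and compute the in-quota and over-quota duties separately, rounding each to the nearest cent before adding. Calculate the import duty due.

€89,894.47

Line 1 (2212.84.44, Fenesta, 2,548 units, €469,800.24):
Code 2212.84.44 is under a tariff-rate quota (threshold 1,442 units). In-quota: 1,442 units at 8.5%; over-quota: 1,106 units at 33%.
Pro-rata value split: in-quota = €469,800.24 × 1,442/2,548 = €265,875.96; over-quota = €469,800.24 − €265,875.96 = €203,924.28.
In-quota duty = €265,875.96 × 8.5% = €22,599.46. Over-quota duty = €203,924.28 × 33% = €67,295.01.
Line duty = €22,599.46 + €67,295.01 = €89,894.47.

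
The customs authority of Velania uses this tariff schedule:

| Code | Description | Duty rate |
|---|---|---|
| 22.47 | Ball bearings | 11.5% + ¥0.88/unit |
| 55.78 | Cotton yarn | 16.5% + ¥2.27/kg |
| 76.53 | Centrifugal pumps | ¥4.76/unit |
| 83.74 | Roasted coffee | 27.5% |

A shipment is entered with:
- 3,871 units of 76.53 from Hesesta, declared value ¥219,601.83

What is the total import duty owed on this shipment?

¥18,425.96

Line 1 (76.53, Hesesta, 3,871 units, ¥219,601.83):
Base rate for 76.53 is ¥4.76/unit.
Duty = 3,871 × ¥4.76 = ¥18,425.96.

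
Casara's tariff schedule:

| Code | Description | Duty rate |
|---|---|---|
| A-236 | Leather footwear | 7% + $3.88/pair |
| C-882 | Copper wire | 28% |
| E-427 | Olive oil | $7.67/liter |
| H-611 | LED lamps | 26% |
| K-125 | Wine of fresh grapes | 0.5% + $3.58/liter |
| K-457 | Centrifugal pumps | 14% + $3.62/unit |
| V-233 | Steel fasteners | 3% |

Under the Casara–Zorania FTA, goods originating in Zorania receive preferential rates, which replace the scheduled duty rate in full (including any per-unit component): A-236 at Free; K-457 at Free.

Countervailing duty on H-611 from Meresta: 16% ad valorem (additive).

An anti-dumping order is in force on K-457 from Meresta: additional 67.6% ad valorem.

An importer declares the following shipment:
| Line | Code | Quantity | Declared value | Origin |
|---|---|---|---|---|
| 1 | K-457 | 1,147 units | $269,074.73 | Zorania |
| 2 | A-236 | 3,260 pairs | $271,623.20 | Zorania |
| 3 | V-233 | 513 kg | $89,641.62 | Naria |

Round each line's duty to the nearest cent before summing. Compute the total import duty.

Line 1 (K-457, Zorania, 1,147 units, $269,074.73):
Base rate for K-457 is 14% + $3.62/unit.
Origin Zorania qualifies under the Casara–Zorania agreement and K-457 is covered: preferential rate Free applies instead.
The additional-duty order on K-457 targets Meresta, not Zorania; it does not apply.
Duty = $269,074.73 × 0% = $0.00.
Line 2 (A-236, Zorania, 3,260 pairs, $271,623.20):
Base rate for A-236 is 7% + $3.88/pair.
Origin Zorania qualifies under the Casara–Zorania agreement and A-236 is covered: preferential rate Free applies instead.
Duty = $271,623.20 × 0% = $0.00.
Line 3 (V-233, Naria, 513 kg, $89,641.62):
Base rate for V-233 is 3%.
Duty = $89,641.62 × 3% = $2,689.25.
Total = $0.00 + $0.00 + $2,689.25 = $2,689.25.

$2,689.25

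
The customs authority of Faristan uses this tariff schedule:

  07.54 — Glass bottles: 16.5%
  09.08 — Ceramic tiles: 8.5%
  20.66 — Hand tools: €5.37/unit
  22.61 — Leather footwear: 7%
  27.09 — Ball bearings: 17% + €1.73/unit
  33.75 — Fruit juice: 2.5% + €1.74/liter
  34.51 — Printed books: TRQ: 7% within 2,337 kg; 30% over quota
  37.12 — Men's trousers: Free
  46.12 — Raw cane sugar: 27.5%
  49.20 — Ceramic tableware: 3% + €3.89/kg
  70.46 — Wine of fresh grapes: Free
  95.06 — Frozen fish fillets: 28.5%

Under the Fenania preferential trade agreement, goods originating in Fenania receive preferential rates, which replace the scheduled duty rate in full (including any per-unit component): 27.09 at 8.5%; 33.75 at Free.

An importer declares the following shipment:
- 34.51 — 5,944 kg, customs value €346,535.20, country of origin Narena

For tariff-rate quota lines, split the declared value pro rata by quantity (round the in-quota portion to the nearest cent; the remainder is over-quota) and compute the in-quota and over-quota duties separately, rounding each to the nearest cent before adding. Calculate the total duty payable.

Line 1 (34.51, Narena, 5,944 kg, €346,535.20):
Code 34.51 is under a tariff-rate quota (threshold 2,337 kg). In-quota: 2,337 kg at 7%; over-quota: 3,607 kg at 30%.
Pro-rata value split: in-quota = €346,535.20 × 2,337/5,944 = €136,247.10; over-quota = €346,535.20 − €136,247.10 = €210,288.10.
In-quota duty = €136,247.10 × 7% = €9,537.30. Over-quota duty = €210,288.10 × 30% = €63,086.43.
Line duty = €9,537.30 + €63,086.43 = €72,623.73.

€72,623.73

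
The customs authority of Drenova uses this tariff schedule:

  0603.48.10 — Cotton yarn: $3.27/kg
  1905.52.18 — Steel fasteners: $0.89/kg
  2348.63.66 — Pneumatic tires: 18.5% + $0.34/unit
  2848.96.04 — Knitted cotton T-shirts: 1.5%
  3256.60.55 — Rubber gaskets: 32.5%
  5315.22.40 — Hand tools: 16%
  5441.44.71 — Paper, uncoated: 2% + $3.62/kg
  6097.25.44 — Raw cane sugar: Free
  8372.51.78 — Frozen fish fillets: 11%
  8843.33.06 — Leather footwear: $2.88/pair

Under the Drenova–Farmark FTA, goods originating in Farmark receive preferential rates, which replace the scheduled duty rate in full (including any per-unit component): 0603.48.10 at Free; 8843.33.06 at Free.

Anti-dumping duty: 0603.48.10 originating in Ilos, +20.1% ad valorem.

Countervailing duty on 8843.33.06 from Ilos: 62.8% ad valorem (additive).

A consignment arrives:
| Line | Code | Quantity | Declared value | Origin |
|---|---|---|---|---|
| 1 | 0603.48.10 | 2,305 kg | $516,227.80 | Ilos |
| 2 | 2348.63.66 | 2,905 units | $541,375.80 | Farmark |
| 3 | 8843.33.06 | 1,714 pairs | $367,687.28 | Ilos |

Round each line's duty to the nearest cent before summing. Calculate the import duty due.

$448,285.29

Line 1 (0603.48.10, Ilos, 2,305 kg, $516,227.80):
Base rate for 0603.48.10 is $3.27/kg.
0603.48.10 has an FTA preferential rate, but origin Ilos is not Farmark; base rate stands.
Additional duty on 0603.48.10 from Ilos: +20.1% ad valorem. Applied ad valorem rate = 20.1%.
Duty = $516,227.80 × 20.1% + 2,305 × $3.27 = $111,299.14.
Line 2 (2348.63.66, Farmark, 2,905 units, $541,375.80):
Base rate for 2348.63.66 is 18.5% + $0.34/unit.
Origin Farmark is the FTA partner but 2348.63.66 is not on the preference list; base rate stands.
Duty = $541,375.80 × 18.5% + 2,905 × $0.34 = $101,142.22.
Line 3 (8843.33.06, Ilos, 1,714 pairs, $367,687.28):
Base rate for 8843.33.06 is $2.88/pair.
8843.33.06 has an FTA preferential rate, but origin Ilos is not Farmark; base rate stands.
Additional duty on 8843.33.06 from Ilos: +62.8% ad valorem. Applied ad valorem rate = 62.8%.
Duty = $367,687.28 × 62.8% + 1,714 × $2.88 = $235,843.93.
Total = $111,299.14 + $101,142.22 + $235,843.93 = $448,285.29.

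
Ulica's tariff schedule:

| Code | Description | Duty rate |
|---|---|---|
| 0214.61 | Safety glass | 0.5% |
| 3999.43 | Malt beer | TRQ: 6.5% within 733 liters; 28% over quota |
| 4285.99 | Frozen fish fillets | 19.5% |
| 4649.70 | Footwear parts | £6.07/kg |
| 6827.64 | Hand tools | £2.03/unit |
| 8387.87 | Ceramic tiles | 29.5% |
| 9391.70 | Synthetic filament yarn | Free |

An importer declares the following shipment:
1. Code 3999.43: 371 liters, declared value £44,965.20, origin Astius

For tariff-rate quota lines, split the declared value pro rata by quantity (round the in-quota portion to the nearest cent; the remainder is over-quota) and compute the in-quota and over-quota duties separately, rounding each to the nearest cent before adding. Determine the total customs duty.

Line 1 (3999.43, Astius, 371 liters, £44,965.20):
Code 3999.43 is under a tariff-rate quota (threshold 733 liters). Quantity 371 liters is within the quota, so the in-quota rate 6.5% applies to the full value.
Duty = £44,965.20 × 6.5% = £2,922.74.

£2,922.74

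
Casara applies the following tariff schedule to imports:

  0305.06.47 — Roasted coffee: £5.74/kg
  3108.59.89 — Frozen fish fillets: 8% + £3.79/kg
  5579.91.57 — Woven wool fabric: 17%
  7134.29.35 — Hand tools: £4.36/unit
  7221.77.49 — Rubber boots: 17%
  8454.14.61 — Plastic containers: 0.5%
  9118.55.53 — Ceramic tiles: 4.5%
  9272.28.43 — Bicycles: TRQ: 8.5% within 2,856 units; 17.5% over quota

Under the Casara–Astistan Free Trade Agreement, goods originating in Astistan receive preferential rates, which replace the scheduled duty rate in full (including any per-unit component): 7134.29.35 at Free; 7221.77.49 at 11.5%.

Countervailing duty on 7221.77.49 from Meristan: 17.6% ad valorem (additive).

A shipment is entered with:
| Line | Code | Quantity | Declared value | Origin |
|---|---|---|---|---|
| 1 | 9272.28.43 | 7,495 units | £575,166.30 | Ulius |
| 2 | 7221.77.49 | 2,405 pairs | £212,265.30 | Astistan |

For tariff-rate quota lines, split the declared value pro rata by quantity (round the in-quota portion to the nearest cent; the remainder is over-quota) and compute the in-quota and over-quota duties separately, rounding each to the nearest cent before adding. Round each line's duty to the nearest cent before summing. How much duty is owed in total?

Line 1 (9272.28.43, Ulius, 7,495 units, £575,166.30):
Code 9272.28.43 is under a tariff-rate quota (threshold 2,856 units). In-quota: 2,856 units at 8.5%; over-quota: 4,639 units at 17.5%.
Pro-rata value split: in-quota = £575,166.30 × 2,856/7,495 = £219,169.44; over-quota = £575,166.30 − £219,169.44 = £355,996.86.
In-quota duty = £219,169.44 × 8.5% = £18,629.40. Over-quota duty = £355,996.86 × 17.5% = £62,299.45.
Line duty = £18,629.40 + £62,299.45 = £80,928.85.
Line 2 (7221.77.49, Astistan, 2,405 pairs, £212,265.30):
Base rate for 7221.77.49 is 17%.
Origin Astistan qualifies under the Casara–Astistan agreement and 7221.77.49 is covered: preferential rate 11.5% applies instead.
The additional-duty order on 7221.77.49 targets Meristan, not Astistan; it does not apply.
Duty = £212,265.30 × 11.5% = £24,410.51.
Total = £80,928.85 + £24,410.51 = £105,339.36.

£105,339.36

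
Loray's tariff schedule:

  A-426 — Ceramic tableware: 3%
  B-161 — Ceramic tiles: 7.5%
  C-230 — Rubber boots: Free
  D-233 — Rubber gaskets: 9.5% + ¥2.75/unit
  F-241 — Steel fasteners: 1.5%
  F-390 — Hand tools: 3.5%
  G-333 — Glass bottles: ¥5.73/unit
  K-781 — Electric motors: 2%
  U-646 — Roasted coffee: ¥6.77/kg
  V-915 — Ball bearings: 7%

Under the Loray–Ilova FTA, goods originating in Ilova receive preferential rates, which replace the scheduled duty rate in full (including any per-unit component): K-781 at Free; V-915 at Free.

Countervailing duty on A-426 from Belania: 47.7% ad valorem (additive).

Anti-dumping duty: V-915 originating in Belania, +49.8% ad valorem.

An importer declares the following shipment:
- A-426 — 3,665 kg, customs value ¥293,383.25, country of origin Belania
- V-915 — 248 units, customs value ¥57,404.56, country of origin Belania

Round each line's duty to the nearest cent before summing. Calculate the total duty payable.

¥181,351.10

Line 1 (A-426, Belania, 3,665 kg, ¥293,383.25):
Base rate for A-426 is 3%.
Additional duty on A-426 from Belania: +47.7%. Applied ad valorem rate: 3% + 47.7% = 50.7%.
Duty = ¥293,383.25 × 50.7% = ¥148,745.31.
Line 2 (V-915, Belania, 248 units, ¥57,404.56):
Base rate for V-915 is 7%.
V-915 has an FTA preferential rate, but origin Belania is not Ilova; base rate stands.
Additional duty on V-915 from Belania: +49.8%. Applied ad valorem rate: 7% + 49.8% = 56.8%.
Duty = ¥57,404.56 × 56.8% = ¥32,605.79.
Total = ¥148,745.31 + ¥32,605.79 = ¥181,351.10.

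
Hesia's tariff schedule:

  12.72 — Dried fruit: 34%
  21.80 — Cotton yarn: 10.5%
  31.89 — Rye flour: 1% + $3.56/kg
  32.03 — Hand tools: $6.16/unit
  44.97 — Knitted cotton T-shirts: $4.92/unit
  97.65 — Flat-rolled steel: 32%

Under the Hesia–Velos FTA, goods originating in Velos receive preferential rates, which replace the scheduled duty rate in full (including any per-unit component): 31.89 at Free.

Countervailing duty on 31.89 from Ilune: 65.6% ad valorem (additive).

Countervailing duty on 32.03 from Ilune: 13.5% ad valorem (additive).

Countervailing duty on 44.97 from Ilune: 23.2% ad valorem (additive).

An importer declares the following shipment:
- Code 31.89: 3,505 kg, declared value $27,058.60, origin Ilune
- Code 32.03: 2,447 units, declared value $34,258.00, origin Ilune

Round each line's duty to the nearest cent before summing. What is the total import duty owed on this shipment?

Line 1 (31.89, Ilune, 3,505 kg, $27,058.60):
Base rate for 31.89 is 1% + $3.56/kg.
31.89 has an FTA preferential rate, but origin Ilune is not Velos; base rate stands.
Additional duty on 31.89 from Ilune: +65.6%. Applied ad valorem rate: 1% + 65.6% = 66.6%.
Duty = $27,058.60 × 66.6% + 3,505 × $3.56 = $30,498.83.
Line 2 (32.03, Ilune, 2,447 units, $34,258.00):
Base rate for 32.03 is $6.16/unit.
Additional duty on 32.03 from Ilune: +13.5% ad valorem. Applied ad valorem rate = 13.5%.
Duty = $34,258.00 × 13.5% + 2,447 × $6.16 = $19,698.35.
Total = $30,498.83 + $19,698.35 = $50,197.18.

$50,197.18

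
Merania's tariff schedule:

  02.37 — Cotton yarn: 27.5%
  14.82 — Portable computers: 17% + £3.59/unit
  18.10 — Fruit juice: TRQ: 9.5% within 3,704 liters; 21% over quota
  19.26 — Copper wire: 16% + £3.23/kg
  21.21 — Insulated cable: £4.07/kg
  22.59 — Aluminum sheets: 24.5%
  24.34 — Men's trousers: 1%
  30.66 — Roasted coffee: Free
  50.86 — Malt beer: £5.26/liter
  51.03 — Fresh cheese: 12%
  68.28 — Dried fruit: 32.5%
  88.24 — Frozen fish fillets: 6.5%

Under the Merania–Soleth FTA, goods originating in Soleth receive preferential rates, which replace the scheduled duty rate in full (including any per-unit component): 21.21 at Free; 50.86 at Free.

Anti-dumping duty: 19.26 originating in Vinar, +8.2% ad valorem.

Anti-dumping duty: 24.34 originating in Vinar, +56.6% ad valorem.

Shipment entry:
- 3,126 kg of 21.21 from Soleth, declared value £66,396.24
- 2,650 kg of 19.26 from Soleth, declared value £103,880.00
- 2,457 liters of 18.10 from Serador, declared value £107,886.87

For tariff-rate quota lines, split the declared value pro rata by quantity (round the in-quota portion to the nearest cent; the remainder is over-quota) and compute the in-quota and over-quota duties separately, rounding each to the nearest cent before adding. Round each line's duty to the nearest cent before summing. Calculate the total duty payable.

Line 1 (21.21, Soleth, 3,126 kg, £66,396.24):
Base rate for 21.21 is £4.07/kg.
Origin Soleth qualifies under the Merania–Soleth agreement and 21.21 is covered: preferential rate Free applies instead.
Duty = £66,396.24 × 0% = £0.00.
Line 2 (19.26, Soleth, 2,650 kg, £103,880.00):
Base rate for 19.26 is 16% + £3.23/kg.
Origin Soleth is the FTA partner but 19.26 is not on the preference list; base rate stands.
The additional-duty order on 19.26 targets Vinar, not Soleth; it does not apply.
Duty = £103,880.00 × 16% + 2,650 × £3.23 = £25,180.30.
Line 3 (18.10, Serador, 2,457 liters, £107,886.87):
Code 18.10 is under a tariff-rate quota (threshold 3,704 liters). Quantity 2,457 liters is within the quota, so the in-quota rate 9.5% applies to the full value.
Duty = £107,886.87 × 9.5% = £10,249.25.
Total = £0.00 + £25,180.30 + £10,249.25 = £35,429.55.

£35,429.55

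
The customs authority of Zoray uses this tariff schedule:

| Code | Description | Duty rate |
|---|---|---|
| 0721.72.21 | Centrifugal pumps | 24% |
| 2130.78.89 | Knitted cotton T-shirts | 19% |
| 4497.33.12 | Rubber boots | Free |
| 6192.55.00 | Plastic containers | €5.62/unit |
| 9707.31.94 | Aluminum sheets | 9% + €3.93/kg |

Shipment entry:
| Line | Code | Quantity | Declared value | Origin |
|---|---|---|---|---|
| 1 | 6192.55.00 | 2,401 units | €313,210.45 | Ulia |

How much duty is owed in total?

Line 1 (6192.55.00, Ulia, 2,401 units, €313,210.45):
Base rate for 6192.55.00 is €5.62/unit.
Duty = 2,401 × €5.62 = €13,493.62.

€13,493.62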